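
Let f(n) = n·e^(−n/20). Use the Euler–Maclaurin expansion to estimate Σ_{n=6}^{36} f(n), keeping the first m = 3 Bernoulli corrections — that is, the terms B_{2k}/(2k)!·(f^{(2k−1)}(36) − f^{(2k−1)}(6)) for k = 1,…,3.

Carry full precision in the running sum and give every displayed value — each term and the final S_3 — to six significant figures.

The integral term ∫_6^36 x·e^(−x/20) dx = 200.091.
½[f(6) + f(36)] = ½[4.44491 + 5.95076] = 5.19783.
Integral + boundary = 205.289.
Correction k=1: B_{2}/2! · (f^{(1)}(36) − f^{(1)}(6)) = 1/12 · (-0.132239 − 0.518573) = -0.0542343.
Running total after k=1: 205.234.
Correction k=2: B_{4}/4! · (f^{(3)}(36) − f^{(3)}(6)) = −1/720 · (0.000495897 − 0.00500052) = 6.25643e-06.
Running total after k=2: 205.234.
Correction k=3: B_{6}/6! · (f^{(5)}(36) − f^{(5)}(6)) = 1/30240 · (3.30598e-06 − 2.17615e-05) = -6.10303e-10.

S_3 ≈ 205.234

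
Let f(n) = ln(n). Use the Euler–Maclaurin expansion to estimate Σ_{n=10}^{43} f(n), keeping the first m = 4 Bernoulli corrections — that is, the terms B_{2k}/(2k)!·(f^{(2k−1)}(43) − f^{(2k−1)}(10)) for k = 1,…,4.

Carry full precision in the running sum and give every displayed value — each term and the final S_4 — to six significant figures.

The integral term ∫_10^43 ln(x) dx = 105.706.
½[f(10) + f(43)] = ½[2.30259 + 3.76120] = 3.03189.
Running total after boundary: 108.738.
Order-1 term: 1/12 · (0.0232558 − 0.100000) = -0.00639535.
Partial sum through k=1: 108.731.
Order-2 term: −1/720 · (2.51550e-05 − 0.00200000) = 2.74284e-06.
Partial sum through k=2: 108.731.
Order-3 term: 1/30240 · (1.63256e-07 − 0.000240000) = -7.93111e-09.
Partial sum through k=3: 108.731.
Order-4 term: −1/1209600 · (2.64883e-09 − 7.20000e-05) = 5.95216e-11.

S_4 ≈ 108.731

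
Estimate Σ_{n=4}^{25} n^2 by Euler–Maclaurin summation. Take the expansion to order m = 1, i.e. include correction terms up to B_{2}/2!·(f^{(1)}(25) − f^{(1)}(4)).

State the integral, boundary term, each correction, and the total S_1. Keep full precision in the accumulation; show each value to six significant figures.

S_1 ≈ 5511.00

The integral term ∫_4^25 x^2 dx = 5187.00.
Endpoint term: (f(4) + f(25))/2 = (16.0000 + 625.000)/2 = 320.500.
Integral + boundary = 5507.50.
Order-1 term: 1/12 · (50.0000 − 8.00000) = 3.50000.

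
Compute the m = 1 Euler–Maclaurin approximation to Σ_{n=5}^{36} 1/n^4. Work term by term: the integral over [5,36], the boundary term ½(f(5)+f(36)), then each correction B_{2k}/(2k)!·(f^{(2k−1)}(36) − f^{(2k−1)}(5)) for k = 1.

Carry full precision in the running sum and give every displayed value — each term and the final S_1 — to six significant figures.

The integral term ∫_5^36 1/x^4 dx = 0.00265952.
Endpoint term: (f(5) + f(36))/2 = (0.00160000 + 5.95374e-07)/2 = 0.000800298.
Integral + boundary = 0.00345982.
Correction k=1: B_{2}/2! · (f^{(1)}(36) − f^{(1)}(5)) = 1/12 · (-6.61527e-08 − (-0.00128000)) = 0.000106661.

S_1 ≈ 0.00356648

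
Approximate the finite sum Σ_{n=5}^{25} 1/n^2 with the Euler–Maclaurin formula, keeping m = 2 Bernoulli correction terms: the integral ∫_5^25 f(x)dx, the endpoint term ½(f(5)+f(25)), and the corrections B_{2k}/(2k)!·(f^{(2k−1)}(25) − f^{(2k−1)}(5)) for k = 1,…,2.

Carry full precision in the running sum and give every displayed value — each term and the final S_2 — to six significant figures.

The integral term ∫_5^25 1/x^2 dx = 0.160000.
Boundary: ½(f(5) + f(25)) = ½(0.0400000 + 0.00160000) = 0.0208000.
Integral + boundary = 0.180800.
k=1: B_{2}/(2)! × [f^{(1)}(25) − f^{(1)}(5)] = 1/12 × (-0.000128000 − (-0.0160000)) = 0.00132267.
After k=1: 0.182123.
k=2: B_{4}/(4)! × [f^{(3)}(25) − f^{(3)}(5)] = −1/720 × (-2.45760e-06 − (-0.00768000)) = -1.06633e-05.

S_2 ≈ 0.182112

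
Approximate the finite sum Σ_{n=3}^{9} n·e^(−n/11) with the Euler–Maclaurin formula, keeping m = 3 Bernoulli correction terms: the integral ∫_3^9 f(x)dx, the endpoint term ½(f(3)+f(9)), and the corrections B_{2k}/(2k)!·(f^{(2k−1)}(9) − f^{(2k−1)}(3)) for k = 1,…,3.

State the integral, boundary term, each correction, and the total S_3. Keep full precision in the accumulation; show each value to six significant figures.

S_3 ≈ 23.2570

Integral: ∫_3^9 x·e^(−x/11) dx = 20.1690.
Endpoint term: (f(3) + f(9))/2 = (2.28390 + 3.97110)/2 = 3.12750.
Running total after boundary: 23.2965.
Order-1 term: 1/12 · (0.0802242 − 0.553673) = -0.0394541.
After k=1: 23.2570.
Order-2 term: −1/720 · (0.00795612 − 0.0171593) = 1.27822e-05.
After k=2: 23.2570.
Order-3 term: 1/30240 · (0.000126027 − 0.000245808) = -3.96102e-09.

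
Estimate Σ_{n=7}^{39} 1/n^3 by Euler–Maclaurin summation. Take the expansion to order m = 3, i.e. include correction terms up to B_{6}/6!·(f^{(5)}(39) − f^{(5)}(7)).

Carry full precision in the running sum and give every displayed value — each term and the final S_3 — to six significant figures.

S_3 ≈ 0.0114448

∫_7^39 1/x^3 dx evaluates to 0.00987535.
½[f(7) + f(39)] = ½[0.00291545 + 1.68580e-05] = 0.00146615.
Integral + boundary = 0.0113415.
k=1: B_{2}/(2)! × [f^{(1)}(39) − f^{(1)}(7)] = 1/12 × (-1.29677e-06 − (-0.00124948)) = 0.000104015.
Running total after k=1: 0.0114455.
k=2: B_{4}/(4)! × [f^{(3)}(39) − f^{(3)}(7)] = −1/720 × (-1.70515e-08 − (-0.000509992)) = -7.08298e-07.
Running total after k=2: 0.0114448.
k=3: B_{6}/(6)! × [f^{(5)}(39) − f^{(5)}(7)] = 1/30240 × (-4.70851e-10 − (-0.000437136)) = 1.44555e-08.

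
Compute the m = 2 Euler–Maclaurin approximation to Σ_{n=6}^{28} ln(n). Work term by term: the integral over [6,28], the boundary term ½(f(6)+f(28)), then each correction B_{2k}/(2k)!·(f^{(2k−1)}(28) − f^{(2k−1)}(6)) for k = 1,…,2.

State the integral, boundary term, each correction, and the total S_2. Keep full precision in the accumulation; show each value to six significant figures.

S_2 ≈ 63.1023

∫_6^28 ln(x) dx evaluates to 60.5512.
Endpoint term: (f(6) + f(28))/2 = (1.79176 + 3.33220)/2 = 2.56198.
Running total after boundary: 63.1132.
Correction k=1: B_{2}/2! · (f^{(1)}(28) − f^{(1)}(6)) = 1/12 · (0.0357143 − 0.166667) = -0.0109127.
Running total after k=1: 63.1022.
Correction k=2: B_{4}/4! · (f^{(3)}(28) − f^{(3)}(6)) = −1/720 · (9.11079e-05 − 0.00925926) = 1.27335e-05.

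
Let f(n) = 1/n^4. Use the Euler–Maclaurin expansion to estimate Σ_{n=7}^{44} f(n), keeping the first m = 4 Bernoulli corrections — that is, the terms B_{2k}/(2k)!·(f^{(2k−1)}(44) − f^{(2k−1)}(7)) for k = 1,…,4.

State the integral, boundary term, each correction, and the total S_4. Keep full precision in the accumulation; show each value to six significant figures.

S_4 ≈ 0.00119592

∫_7^44 1/x^4 dx evaluates to 0.000967904.
Endpoint term: (f(7) + f(44))/2 = (0.000416493 + 2.66802e-07)/2 = 0.000208380.
Integral + boundary = 0.00117628.
k=1: B_{2}/(2)! × [f^{(1)}(44) − f^{(1)}(7)] = 1/12 × (-2.42547e-08 − (-0.000237996)) = 1.98310e-05.
After k=1: 0.00119612.
k=2: B_{4}/(4)! × [f^{(3)}(44) − f^{(3)}(7)] = −1/720 × (-3.75848e-10 − (-0.000145712)) = -2.02377e-07.
After k=2: 0.00119591.
k=3: B_{6}/(6)! × [f^{(5)}(44) − f^{(5)}(7)] = 1/30240 × (-1.08716e-11 − (-0.000166528)) = 5.50687e-09.
After k=3: 0.00119592.
k=4: B_{8}/(8)! × [f^{(7)}(44) − f^{(7)}(7)] = −1/1209600 × (-5.05397e-13 − (-0.000305868)) = -2.52867e-10.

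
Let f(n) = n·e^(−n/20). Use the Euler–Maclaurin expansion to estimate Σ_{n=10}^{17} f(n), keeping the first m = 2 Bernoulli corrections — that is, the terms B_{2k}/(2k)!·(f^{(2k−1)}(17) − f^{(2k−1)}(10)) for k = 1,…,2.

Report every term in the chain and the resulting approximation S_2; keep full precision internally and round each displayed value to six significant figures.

∫_10^17 x·e^(−x/20) dx evaluates to 47.6313.
Boundary: ½(f(10) + f(17)) = ½(6.06531 + 7.26605) = 6.66568.
Integral + boundary = 54.2970.
Order-1 term: 1/12 · (0.0641122 − 0.303265) = -0.0199294.
Running total after k=1: 54.2771.
Order-2 term: −1/720 · (0.00229736 − 0.00379082) = 2.07425e-06.

S_2 ≈ 54.2771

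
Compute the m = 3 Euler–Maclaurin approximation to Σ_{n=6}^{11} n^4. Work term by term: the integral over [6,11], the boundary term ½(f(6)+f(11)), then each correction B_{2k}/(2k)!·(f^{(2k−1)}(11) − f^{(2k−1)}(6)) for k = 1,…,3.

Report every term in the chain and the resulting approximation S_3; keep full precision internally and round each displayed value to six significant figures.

S_3 ≈ 38995.0

∫_6^11 x^4 dx evaluates to 30655.0.
½[f(6) + f(11)] = ½[1296.00 + 14641.0] = 7968.50.
Integral + boundary = 38623.5.
k=1: B_{2}/(2)! × [f^{(1)}(11) − f^{(1)}(6)] = 1/12 × (5324.00 − 864.000) = 371.667.
Partial sum through k=1: 38995.2.
k=2: B_{4}/(4)! × [f^{(3)}(11) − f^{(3)}(6)] = −1/720 × (264.000 − 144.000) = -0.166667.
Partial sum through k=2: 38995.0.
k=3: B_{6}/(6)! × [f^{(5)}(11) − f^{(5)}(6)] = 1/30240 × (0.00000 − 0.00000) = 0.00000.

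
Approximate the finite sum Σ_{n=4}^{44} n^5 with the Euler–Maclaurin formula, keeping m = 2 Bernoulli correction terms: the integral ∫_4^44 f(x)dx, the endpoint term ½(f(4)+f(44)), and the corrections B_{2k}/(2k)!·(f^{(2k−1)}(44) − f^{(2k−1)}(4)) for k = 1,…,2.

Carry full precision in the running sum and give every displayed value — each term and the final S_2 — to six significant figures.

Integral: ∫_4^44 x^5 dx = 1.20938e+09.
½[f(4) + f(44)] = ½[1024.00 + 1.64916e+08] = 8.24586e+07.
Integral + boundary = 1.29184e+09.
Order-1 term: 1/12 · (1.87405e+07 − 1280.00) = 1.56160e+06.
After k=1: 1.29341e+09.
Order-2 term: −1/720 · (116160 − 960.000) = -160.000.

S_2 ≈ 1.29341e+09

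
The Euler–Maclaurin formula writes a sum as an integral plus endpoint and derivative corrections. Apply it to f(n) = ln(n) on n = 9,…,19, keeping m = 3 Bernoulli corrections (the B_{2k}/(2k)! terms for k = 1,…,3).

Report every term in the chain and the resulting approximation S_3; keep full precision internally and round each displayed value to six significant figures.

The integral term ∫_9^19 ln(x) dx = 26.1693.
Endpoint term: (f(9) + f(19))/2 = (2.19722 + 2.94444)/2 = 2.57083.
Integral + boundary = 28.7402.
k=1: B_{2}/(2)! × [f^{(1)}(19) − f^{(1)}(9)] = 1/12 × (0.0526316 − 0.111111) = -0.00487329.
Running total after k=1: 28.7353.
k=2: B_{4}/(4)! × [f^{(3)}(19) − f^{(3)}(9)] = −1/720 × (0.000291588 − 0.00274348) = 3.40541e-06.
Running total after k=2: 28.7353.
k=3: B_{6}/(6)! × [f^{(5)}(19) − f^{(5)}(9)] = 1/30240 × (9.69267e-06 − 0.000406442) = -1.31200e-08.

S_3 ≈ 28.7353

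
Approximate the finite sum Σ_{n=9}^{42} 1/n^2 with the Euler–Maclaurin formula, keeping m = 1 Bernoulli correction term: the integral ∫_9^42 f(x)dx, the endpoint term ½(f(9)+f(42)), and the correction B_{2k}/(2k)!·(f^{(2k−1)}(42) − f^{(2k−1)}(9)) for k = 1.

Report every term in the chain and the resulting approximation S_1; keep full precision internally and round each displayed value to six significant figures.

The integral term ∫_9^42 1/x^2 dx = 0.0873016.
½[f(9) + f(42)] = ½[0.0123457 + 0.000566893] = 0.00645629.
So far: 0.0937579.
Order-1 term: 1/12 · (-2.69949e-05 − (-0.00274348)) = 0.000226374.

S_1 ≈ 0.0939842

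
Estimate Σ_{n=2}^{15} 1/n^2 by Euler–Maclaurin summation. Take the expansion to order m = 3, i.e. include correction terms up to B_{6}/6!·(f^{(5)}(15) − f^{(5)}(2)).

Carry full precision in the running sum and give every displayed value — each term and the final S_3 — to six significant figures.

S_3 ≈ 0.580484

∫_2^15 1/x^2 dx evaluates to 0.433333.
Endpoint term: (f(2) + f(15))/2 = (0.250000 + 0.00444444)/2 = 0.127222.
Integral + boundary = 0.560556.
k=1: B_{2}/(2)! × [f^{(1)}(15) − f^{(1)}(2)] = 1/12 × (-0.000592593 − (-0.250000)) = 0.0207840.
Partial sum through k=1: 0.581340.
k=2: B_{4}/(4)! × [f^{(3)}(15) − f^{(3)}(2)] = −1/720 × (-3.16049e-05 − (-0.750000)) = -0.00104162.
Partial sum through k=2: 0.580298.
k=3: B_{6}/(6)! × [f^{(5)}(15) − f^{(5)}(2)] = 1/30240 × (-4.21399e-06 − (-5.62500)) = 0.000186012.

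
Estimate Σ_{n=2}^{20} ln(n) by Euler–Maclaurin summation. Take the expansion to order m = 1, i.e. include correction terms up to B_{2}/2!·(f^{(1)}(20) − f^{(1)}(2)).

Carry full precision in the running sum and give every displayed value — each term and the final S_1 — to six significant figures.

S_1 ≈ 42.3353

The integral term ∫_2^20 ln(x) dx = 40.5284.
Boundary: ½(f(2) + f(20)) = ½(0.693147 + 2.99573) = 1.84444.
Running total after boundary: 42.3728.
Order-1 term: 1/12 · (0.0500000 − 0.500000) = -0.0375000.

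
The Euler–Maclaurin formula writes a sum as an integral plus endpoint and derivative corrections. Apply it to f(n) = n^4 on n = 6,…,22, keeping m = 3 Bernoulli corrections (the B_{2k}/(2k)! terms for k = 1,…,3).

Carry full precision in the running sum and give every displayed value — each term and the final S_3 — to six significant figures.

The integral term ∫_6^22 x^4 dx = 1.02917e+06.
Endpoint term: (f(6) + f(22))/2 = (1296.00 + 234256)/2 = 117776.
Integral + boundary = 1.14695e+06.
Order-1 term: 1/12 · (42592.0 − 864.000) = 3477.33.
After k=1: 1.15042e+06.
Order-2 term: −1/720 · (528.000 − 144.000) = -0.533333.
After k=2: 1.15042e+06.
Order-3 term: 1/30240 · (0.00000 − 0.00000) = 0.00000.

S_3 ≈ 1.15042e+06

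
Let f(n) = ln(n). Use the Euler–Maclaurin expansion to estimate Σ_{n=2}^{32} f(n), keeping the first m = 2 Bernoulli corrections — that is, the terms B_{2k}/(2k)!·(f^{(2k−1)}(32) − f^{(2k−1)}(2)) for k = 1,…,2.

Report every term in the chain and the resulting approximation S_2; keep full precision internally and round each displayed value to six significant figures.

S_2 ≈ 81.5580

The integral term ∫_2^32 ln(x) dx = 79.5173.
Endpoint term: (f(2) + f(32))/2 = (0.693147 + 3.46574)/2 = 2.07944.
So far: 81.5967.
k=1: B_{2}/(2)! × [f^{(1)}(32) − f^{(1)}(2)] = 1/12 × (0.0312500 − 0.500000) = -0.0390625.
Partial sum through k=1: 81.5576.
k=2: B_{4}/(4)! × [f^{(3)}(32) − f^{(3)}(2)] = −1/720 × (6.10352e-05 − 0.250000) = 0.000347137.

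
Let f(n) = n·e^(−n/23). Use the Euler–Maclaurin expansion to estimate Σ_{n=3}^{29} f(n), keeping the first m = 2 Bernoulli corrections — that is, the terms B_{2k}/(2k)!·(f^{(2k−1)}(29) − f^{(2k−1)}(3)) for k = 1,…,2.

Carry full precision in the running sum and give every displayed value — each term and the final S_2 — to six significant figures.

S_2 ≈ 191.274

∫_3^29 x·e^(−x/23) dx evaluates to 185.917.
½[f(3) + f(29)] = ½[2.63314 + 8.21882] = 5.42598.
So far: 191.343.
Correction k=1: B_{2}/2! · (f^{(1)}(29) − f^{(1)}(3)) = 1/12 · (-0.0739324 − 0.763229) = -0.0697635.
Partial sum through k=1: 191.274.
Correction k=2: B_{4}/4! · (f^{(3)}(29) − f^{(3)}(3)) = −1/720 · (0.000931725 − 0.00476117) = 5.31867e-06.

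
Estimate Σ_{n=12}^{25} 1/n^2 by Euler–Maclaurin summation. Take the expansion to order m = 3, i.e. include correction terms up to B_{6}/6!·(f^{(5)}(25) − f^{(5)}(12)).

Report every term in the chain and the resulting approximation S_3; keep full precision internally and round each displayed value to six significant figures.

∫_12^25 1/x^2 dx evaluates to 0.0433333.
½[f(12) + f(25)] = ½[0.00694444 + 0.00160000] = 0.00427222.
So far: 0.0476056.
k=1: B_{2}/(2)! × [f^{(1)}(25) − f^{(1)}(12)] = 1/12 × (-0.000128000 − (-0.00115741)) = 8.57840e-05.
Partial sum through k=1: 0.0476913.
k=2: B_{4}/(4)! × [f^{(3)}(25) − f^{(3)}(12)] = −1/720 × (-2.45760e-06 − (-9.64506e-05)) = -1.30546e-07.
Partial sum through k=2: 0.0476912.
k=3: B_{6}/(6)! × [f^{(5)}(25) − f^{(5)}(12)] = 1/30240 × (-1.17965e-07 − (-2.00939e-05)) = 6.60579e-10.

S_3 ≈ 0.0476912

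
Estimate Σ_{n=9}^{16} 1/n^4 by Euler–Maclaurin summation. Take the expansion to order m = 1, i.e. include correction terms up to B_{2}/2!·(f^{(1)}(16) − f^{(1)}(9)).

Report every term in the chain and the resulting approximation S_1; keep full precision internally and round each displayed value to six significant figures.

S_1 ≈ 0.000465032

The integral term ∫_9^16 1/x^4 dx = 0.000375867.
Boundary: ½(f(9) + f(16)) = ½(0.000152416 + 1.52588e-05) = 8.38373e-05.
Integral + boundary = 0.000459704.
k=1: B_{2}/(2)! × [f^{(1)}(16) − f^{(1)}(9)] = 1/12 × (-3.81470e-06 − (-6.77404e-05)) = 5.32714e-06.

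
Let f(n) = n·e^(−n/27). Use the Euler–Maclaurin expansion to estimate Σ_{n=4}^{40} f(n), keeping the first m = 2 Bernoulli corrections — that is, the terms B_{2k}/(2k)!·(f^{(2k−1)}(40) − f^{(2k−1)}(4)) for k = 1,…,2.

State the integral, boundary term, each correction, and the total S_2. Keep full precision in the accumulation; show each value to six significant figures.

Integral: ∫_4^40 x·e^(−x/27) dx = 310.561.
Endpoint term: (f(4) + f(40))/2 = (3.44921 + 9.09203)/2 = 6.27062.
Running total after boundary: 316.832.
Correction k=1: B_{2}/2! · (f^{(1)}(40) − f^{(1)}(4)) = 1/12 · (-0.109441 − 0.734555) = -0.0703330.
Partial sum through k=1: 316.761.
Correction k=2: B_{4}/4! · (f^{(3)}(40) − f^{(3)}(4)) = −1/720 · (0.000473471 − 0.00337334) = 4.02759e-06.

S_2 ≈ 316.761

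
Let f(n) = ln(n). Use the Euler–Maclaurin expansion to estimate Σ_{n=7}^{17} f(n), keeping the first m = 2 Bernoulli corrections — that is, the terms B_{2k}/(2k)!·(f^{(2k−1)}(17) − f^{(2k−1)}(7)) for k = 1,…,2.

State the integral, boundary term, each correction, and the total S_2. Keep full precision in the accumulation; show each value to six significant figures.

S_2 ≈ 26.9258

∫_7^17 ln(x) dx evaluates to 24.5433.
Endpoint term: (f(7) + f(17))/2 = (1.94591 + 2.83321)/2 = 2.38956.
Integral + boundary = 26.9328.
Order-1 term: 1/12 · (0.0588235 − 0.142857) = -0.00700280.
Partial sum through k=1: 26.9258.
Order-2 term: −1/720 · (0.000407083 − 0.00583090) = 7.53308e-06.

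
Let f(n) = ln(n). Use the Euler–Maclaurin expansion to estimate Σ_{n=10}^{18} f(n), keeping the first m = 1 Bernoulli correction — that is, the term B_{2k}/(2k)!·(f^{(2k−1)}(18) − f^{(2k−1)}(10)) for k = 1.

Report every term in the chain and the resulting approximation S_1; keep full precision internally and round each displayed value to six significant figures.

∫_10^18 ln(x) dx evaluates to 21.0008.
Boundary: ½(f(10) + f(18)) = ½(2.30259 + 2.89037) = 2.59648.
Integral + boundary = 23.5973.
Correction k=1: B_{2}/2! · (f^{(1)}(18) − f^{(1)}(10)) = 1/12 · (0.0555556 − 0.100000) = -0.00370370.

S_1 ≈ 23.5936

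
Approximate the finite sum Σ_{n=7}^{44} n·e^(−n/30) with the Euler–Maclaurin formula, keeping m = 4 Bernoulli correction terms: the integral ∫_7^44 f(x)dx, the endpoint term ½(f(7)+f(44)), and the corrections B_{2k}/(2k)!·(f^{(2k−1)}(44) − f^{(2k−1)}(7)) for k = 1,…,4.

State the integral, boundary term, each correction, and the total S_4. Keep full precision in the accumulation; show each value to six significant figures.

∫_7^44 x·e^(−x/30) dx evaluates to 366.859.
Endpoint term: (f(7) + f(44))/2 = (5.54323 + 10.1505)/2 = 7.84686.
So far: 374.705.
Order-1 term: 1/12 · (-0.107657 − 0.607115) = -0.0595643.
Running total after k=1: 374.646.
Order-2 term: −1/720 · (0.000393033 − 0.00243433) = 2.83513e-06.
Running total after k=2: 374.646.
Order-3 term: 1/30240 · (1.00632e-06 − 4.66009e-06) = -1.20826e-10.
Running total after k=3: 374.646.
Order-4 term: −1/1209600 · (1.75103e-09 − 7.35042e-09) = 4.62912e-15.

S_4 ≈ 374.646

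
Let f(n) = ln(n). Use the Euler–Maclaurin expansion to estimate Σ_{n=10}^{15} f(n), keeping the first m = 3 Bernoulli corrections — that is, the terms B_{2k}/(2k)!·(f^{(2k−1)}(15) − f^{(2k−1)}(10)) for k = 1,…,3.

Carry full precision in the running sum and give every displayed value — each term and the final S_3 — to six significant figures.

S_3 ≈ 15.0974

∫_10^15 ln(x) dx evaluates to 12.5949.
Endpoint term: (f(10) + f(15))/2 = (2.30259 + 2.70805)/2 = 2.50532.
So far: 15.1002.
Order-1 term: 1/12 · (0.0666667 − 0.100000) = -0.00277778.
After k=1: 15.0974.
Order-2 term: −1/720 · (0.000592593 − 0.00200000) = 1.95473e-06.
After k=2: 15.0974.
Order-3 term: 1/30240 · (3.16049e-05 − 0.000240000) = -6.89137e-09.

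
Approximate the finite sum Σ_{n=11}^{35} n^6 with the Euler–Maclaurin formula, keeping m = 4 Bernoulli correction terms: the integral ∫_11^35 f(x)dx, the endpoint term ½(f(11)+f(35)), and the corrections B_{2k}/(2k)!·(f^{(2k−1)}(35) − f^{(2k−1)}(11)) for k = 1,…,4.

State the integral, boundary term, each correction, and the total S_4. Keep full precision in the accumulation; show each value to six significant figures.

S_4 ≈ 1.01347e+10

The integral term ∫_11^35 x^6 dx = 9.18854e+09.
½[f(11) + f(35)] = ½[1.77156e+06 + 1.83827e+09] = 9.20019e+08.
Running total after boundary: 1.01086e+10.
Order-1 term: 1/12 · (3.15131e+08 − 966306) = 2.61804e+07.
After k=1: 1.01347e+10.
Order-2 term: −1/720 · (5.14500e+06 − 159720) = -6924.00.
After k=2: 1.01347e+10.
Order-3 term: 1/30240 · (25200.0 − 7920.00) = 0.571429.
After k=3: 1.01347e+10.
Order-4 term: −1/1209600 · (0.00000 − 0.00000) = 0.00000.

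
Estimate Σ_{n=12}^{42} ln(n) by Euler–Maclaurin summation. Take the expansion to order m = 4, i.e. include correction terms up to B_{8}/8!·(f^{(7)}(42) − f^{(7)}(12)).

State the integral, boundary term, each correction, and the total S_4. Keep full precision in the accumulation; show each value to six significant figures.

S_4 ≈ 100.270

Integral: ∫_12^42 ln(x) dx = 97.1632.
Boundary: ½(f(12) + f(42)) = ½(2.48491 + 3.73767) = 3.11129.
Running total after boundary: 100.275.
Order-1 term: 1/12 · (0.0238095 − 0.0833333) = -0.00496032.
After k=1: 100.270.
Order-2 term: −1/720 · (2.69949e-05 − 0.00115741) = 1.57002e-06.
After k=2: 100.270.
Order-3 term: 1/30240 · (1.83639e-07 − 9.64506e-05) = -3.18343e-09.
After k=3: 100.270.
Order-4 term: −1/1209600 · (3.12311e-09 − 2.00939e-05) = 1.66094e-11.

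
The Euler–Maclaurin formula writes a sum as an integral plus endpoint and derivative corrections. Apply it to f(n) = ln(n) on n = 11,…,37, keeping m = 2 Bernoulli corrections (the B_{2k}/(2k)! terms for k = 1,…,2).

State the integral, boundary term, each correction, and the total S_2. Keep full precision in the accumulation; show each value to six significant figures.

S_2 ≈ 84.2262

∫_11^37 ln(x) dx evaluates to 81.2271.
Boundary: ½(f(11) + f(37)) = ½(2.39790 + 3.61092) = 3.00441.
So far: 84.2315.
Correction k=1: B_{2}/2! · (f^{(1)}(37) − f^{(1)}(11)) = 1/12 · (0.0270270 − 0.0909091) = -0.00532351.
Partial sum through k=1: 84.2262.
Correction k=2: B_{4}/4! · (f^{(3)}(37) − f^{(3)}(11)) = −1/720 · (3.94843e-05 − 0.00150263) = 2.03215e-06.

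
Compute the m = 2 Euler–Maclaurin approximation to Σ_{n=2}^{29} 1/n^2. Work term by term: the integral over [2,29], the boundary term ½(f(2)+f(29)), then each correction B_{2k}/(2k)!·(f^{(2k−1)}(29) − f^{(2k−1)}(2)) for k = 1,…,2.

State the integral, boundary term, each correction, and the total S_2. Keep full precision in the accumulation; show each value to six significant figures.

The integral term ∫_2^29 1/x^2 dx = 0.465517.
Boundary: ½(f(2) + f(29)) = ½(0.250000 + 0.00118906) = 0.125595.
Running total after boundary: 0.591112.
Order-1 term: 1/12 · (-8.20042e-05 − (-0.250000)) = 0.0208265.
Partial sum through k=1: 0.611938.
Order-2 term: −1/720 · (-1.17010e-06 − (-0.750000)) = -0.00104167.

S_2 ≈ 0.610897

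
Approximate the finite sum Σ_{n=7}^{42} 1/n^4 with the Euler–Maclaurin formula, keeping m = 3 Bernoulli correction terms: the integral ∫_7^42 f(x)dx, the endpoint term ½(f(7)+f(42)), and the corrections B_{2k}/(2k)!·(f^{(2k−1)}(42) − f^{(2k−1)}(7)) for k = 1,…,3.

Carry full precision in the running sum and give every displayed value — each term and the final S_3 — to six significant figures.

S_3 ≈ 0.00119536

The integral term ∫_7^42 1/x^4 dx = 0.000967318.
½[f(7) + f(42)] = ½[0.000416493 + 3.21368e-07] = 0.000208407.
Running total after boundary: 0.00117573.
k=1: B_{2}/(2)! × [f^{(1)}(42) − f^{(1)}(7)] = 1/12 × (-3.06065e-08 − (-0.000237996)) = 1.98305e-05.
Partial sum through k=1: 0.00119556.
k=2: B_{4}/(4)! × [f^{(3)}(42) − f^{(3)}(7)] = −1/720 × (-5.20519e-10 − (-0.000145712)) = -2.02377e-07.
Partial sum through k=2: 0.00119535.
k=3: B_{6}/(6)! × [f^{(5)}(42) − f^{(5)}(7)] = 1/30240 × (-1.65244e-11 − (-0.000166528)) = 5.50687e-09.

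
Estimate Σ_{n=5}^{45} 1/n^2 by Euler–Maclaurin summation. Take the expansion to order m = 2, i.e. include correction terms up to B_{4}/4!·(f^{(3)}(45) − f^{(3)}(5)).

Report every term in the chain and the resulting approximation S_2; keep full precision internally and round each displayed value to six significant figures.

The integral term ∫_5^45 1/x^2 dx = 0.177778.
Endpoint term: (f(5) + f(45))/2 = (0.0400000 + 0.000493827)/2 = 0.0202469.
Integral + boundary = 0.198025.
Correction k=1: B_{2}/2! · (f^{(1)}(45) − f^{(1)}(5)) = 1/12 · (-2.19479e-05 − (-0.0160000)) = 0.00133150.
Running total after k=1: 0.199356.
Correction k=2: B_{4}/4! · (f^{(3)}(45) − f^{(3)}(5)) = −1/720 · (-1.30061e-07 − (-0.00768000)) = -1.06665e-05.

S_2 ≈ 0.199346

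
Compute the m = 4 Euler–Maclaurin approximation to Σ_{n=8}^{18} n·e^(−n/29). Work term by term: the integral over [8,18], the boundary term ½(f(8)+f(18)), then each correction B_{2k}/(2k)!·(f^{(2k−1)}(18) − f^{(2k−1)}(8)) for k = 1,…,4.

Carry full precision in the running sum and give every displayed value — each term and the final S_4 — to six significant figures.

Integral: ∫_8^18 x·e^(−x/29) dx = 81.6058.
Boundary: ½(f(8) + f(18)) = ½(6.07134 + 9.67632) = 7.87383.
Running total after boundary: 89.4796.
Order-1 term: 1/12 · (0.203907 − 0.549561) = -0.0288045.
Partial sum through k=1: 89.4508.
Order-2 term: −1/720 · (0.00152087 − 0.00245826) = 1.30193e-06.
Partial sum through k=2: 89.4508.
Order-3 term: 1/30240 · (3.32852e-06 − 5.06903e-06) = -5.75566e-11.
Partial sum through k=3: 89.4508.
Order-4 term: −1/1209600 · (5.76532e-09 − 8.57913e-09) = 2.32623e-15.

S_4 ≈ 89.4508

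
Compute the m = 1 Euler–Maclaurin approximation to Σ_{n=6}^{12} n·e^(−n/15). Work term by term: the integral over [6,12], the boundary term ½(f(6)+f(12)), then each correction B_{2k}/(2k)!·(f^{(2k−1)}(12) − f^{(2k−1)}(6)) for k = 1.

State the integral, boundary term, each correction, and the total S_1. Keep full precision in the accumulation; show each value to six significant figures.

∫_6^12 x·e^(−x/15) dx evaluates to 29.1726.
Boundary: ½(f(6) + f(12)) = ½(4.02192 + 5.39195) = 4.70693.
Running total after boundary: 33.8795.
Order-1 term: 1/12 · (0.0898658 − 0.402192) = -0.0260272.

S_1 ≈ 33.8535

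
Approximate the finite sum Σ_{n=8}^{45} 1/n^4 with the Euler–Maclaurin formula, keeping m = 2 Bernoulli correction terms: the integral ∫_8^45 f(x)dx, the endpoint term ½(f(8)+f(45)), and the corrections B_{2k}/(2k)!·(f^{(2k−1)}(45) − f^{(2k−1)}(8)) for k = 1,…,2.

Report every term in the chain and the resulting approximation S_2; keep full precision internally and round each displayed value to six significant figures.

Integral: ∫_8^45 1/x^4 dx = 0.000647384.
Boundary: ½(f(8) + f(45)) = ½(0.000244141 + 2.43865e-07) = 0.000122192.
Running total after boundary: 0.000769576.
k=1: B_{2}/(2)! × [f^{(1)}(45) − f^{(1)}(8)] = 1/12 × (-2.16769e-08 − (-0.000122070)) = 1.01707e-05.
After k=1: 0.000779747.
k=2: B_{4}/(4)! × [f^{(3)}(45) − f^{(3)}(8)] = −1/720 × (-3.21139e-10 − (-5.72205e-05)) = -7.94724e-08.

S_2 ≈ 0.000779667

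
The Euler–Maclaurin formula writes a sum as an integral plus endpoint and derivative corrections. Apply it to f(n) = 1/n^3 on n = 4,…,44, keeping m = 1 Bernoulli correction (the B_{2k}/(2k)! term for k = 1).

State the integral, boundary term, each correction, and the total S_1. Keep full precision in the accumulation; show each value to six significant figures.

∫_4^44 1/x^3 dx evaluates to 0.0309917.
½[f(4) + f(44)] = ½[0.0156250 + 1.17393e-05] = 0.00781837.
Integral + boundary = 0.0388101.
Correction k=1: B_{2}/2! · (f^{(1)}(44) − f^{(1)}(4)) = 1/12 · (-8.00406e-07 − (-0.0117188)) = 0.000976496.

S_1 ≈ 0.0397866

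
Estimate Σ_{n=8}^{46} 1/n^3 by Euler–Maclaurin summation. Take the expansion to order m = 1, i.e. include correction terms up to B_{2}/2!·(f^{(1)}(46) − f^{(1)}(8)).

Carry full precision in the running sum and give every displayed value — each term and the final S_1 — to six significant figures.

S_1 ≈ 0.00861888

∫_8^46 1/x^3 dx evaluates to 0.00757621.
Endpoint term: (f(8) + f(46))/2 = (0.00195312 + 1.02737e-05)/2 = 0.000981699.
Integral + boundary = 0.00855790.
Order-1 term: 1/12 · (-6.70023e-07 − (-0.000732422)) = 6.09793e-05.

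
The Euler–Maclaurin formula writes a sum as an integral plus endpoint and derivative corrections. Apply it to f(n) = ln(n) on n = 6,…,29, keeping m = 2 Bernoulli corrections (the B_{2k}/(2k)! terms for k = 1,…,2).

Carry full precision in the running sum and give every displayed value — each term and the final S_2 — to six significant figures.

∫_6^29 ln(x) dx evaluates to 63.9010.
Endpoint term: (f(6) + f(29))/2 = (1.79176 + 3.36730)/2 = 2.57953.
Integral + boundary = 66.4805.
Correction k=1: B_{2}/2! · (f^{(1)}(29) − f^{(1)}(6)) = 1/12 · (0.0344828 − 0.166667) = -0.0110153.
Partial sum through k=1: 66.4695.
Correction k=2: B_{4}/4! · (f^{(3)}(29) − f^{(3)}(6)) = −1/720 · (8.20042e-05 − 0.00925926) = 1.27462e-05.

S_2 ≈ 66.4695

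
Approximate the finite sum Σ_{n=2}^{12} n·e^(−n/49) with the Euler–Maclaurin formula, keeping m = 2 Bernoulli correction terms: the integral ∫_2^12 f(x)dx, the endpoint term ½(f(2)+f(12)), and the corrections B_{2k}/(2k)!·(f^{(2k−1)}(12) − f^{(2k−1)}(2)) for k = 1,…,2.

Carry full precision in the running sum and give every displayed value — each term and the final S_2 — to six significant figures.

∫_2^12 x·e^(−x/49) dx evaluates to 59.3110.
Endpoint term: (f(2) + f(12))/2 = (1.92001 + 9.39341)/2 = 5.65671.
Integral + boundary = 64.9677.
k=1: B_{2}/(2)! × [f^{(1)}(12) − f^{(1)}(2)] = 1/12 × (0.591082 − 0.920822) = -0.0274783.
Partial sum through k=1: 64.9402.
k=2: B_{4}/(4)! × [f^{(3)}(12) − f^{(3)}(2)] = −1/720 × (0.000898230 − 0.00118319) = 3.95773e-07.

S_2 ≈ 64.9402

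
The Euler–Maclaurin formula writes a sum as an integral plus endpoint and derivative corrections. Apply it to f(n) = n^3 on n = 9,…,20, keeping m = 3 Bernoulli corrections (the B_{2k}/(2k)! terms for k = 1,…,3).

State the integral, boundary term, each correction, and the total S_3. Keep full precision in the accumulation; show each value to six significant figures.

S_3 ≈ 42804.0

Integral: ∫_9^20 x^3 dx = 38359.8.
Endpoint term: (f(9) + f(20))/2 = (729.000 + 8000.00)/2 = 4364.50.
Integral + boundary = 42724.2.
k=1: B_{2}/(2)! × [f^{(1)}(20) − f^{(1)}(9)] = 1/12 × (1200.00 − 243.000) = 79.7500.
Partial sum through k=1: 42804.0.
k=2: B_{4}/(4)! × [f^{(3)}(20) − f^{(3)}(9)] = −1/720 × (6.00000 − 6.00000) = 0.00000.
Partial sum through k=2: 42804.0.
k=3: B_{6}/(6)! × [f^{(5)}(20) − f^{(5)}(9)] = 1/30240 × (0.00000 − 0.00000) = 0.00000.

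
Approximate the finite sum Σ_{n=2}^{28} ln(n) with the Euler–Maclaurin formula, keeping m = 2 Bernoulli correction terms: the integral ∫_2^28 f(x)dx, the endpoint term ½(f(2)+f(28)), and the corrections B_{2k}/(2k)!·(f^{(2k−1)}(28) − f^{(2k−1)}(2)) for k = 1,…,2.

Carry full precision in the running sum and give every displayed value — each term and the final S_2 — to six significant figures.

S_2 ≈ 67.8898

∫_2^28 ln(x) dx evaluates to 65.9154.
Endpoint term: (f(2) + f(28))/2 = (0.693147 + 3.33220)/2 = 2.01268.
Integral + boundary = 67.9281.
Order-1 term: 1/12 · (0.0357143 − 0.500000) = -0.0386905.
Partial sum through k=1: 67.8894.
Order-2 term: −1/720 · (9.11079e-05 − 0.250000) = 0.000347096.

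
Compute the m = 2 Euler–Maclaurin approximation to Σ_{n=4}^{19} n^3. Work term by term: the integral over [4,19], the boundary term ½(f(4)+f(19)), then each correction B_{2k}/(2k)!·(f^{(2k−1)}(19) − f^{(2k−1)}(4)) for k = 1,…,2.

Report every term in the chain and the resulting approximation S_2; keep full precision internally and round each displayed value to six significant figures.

Integral: ∫_4^19 x^3 dx = 32516.2.
Boundary: ½(f(4) + f(19)) = ½(64.0000 + 6859.00) = 3461.50.
So far: 35977.8.
Order-1 term: 1/12 · (1083.00 − 48.0000) = 86.2500.
Partial sum through k=1: 36064.0.
Order-2 term: −1/720 · (6.00000 − 6.00000) = 0.00000.

S_2 ≈ 36064.0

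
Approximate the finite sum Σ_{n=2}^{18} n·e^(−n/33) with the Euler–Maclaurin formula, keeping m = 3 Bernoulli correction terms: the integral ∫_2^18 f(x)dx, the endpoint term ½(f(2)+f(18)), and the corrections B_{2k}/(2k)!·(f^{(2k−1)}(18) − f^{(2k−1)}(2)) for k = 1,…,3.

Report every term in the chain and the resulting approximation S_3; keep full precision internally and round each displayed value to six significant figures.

∫_2^18 x·e^(−x/33) dx evaluates to 111.649.
Boundary: ½(f(2) + f(18)) = ½(1.88239 + 10.4324) = 6.15740.
So far: 117.806.
Correction k=1: B_{2}/2! · (f^{(1)}(18) − f^{(1)}(2)) = 1/12 · (0.263445 − 0.884152) = -0.0517256.
Partial sum through k=1: 117.754.
Correction k=2: B_{4}/4! · (f^{(3)}(18) − f^{(3)}(2)) = −1/720 · (0.00130634 − 0.00254044) = 1.71403e-06.
Partial sum through k=2: 117.754.
Correction k=3: B_{6}/6! · (f^{(5)}(18) − f^{(5)}(2)) = 1/30240 · (2.17701e-06 − 3.92010e-06) = -5.76419e-11.

S_3 ≈ 117.754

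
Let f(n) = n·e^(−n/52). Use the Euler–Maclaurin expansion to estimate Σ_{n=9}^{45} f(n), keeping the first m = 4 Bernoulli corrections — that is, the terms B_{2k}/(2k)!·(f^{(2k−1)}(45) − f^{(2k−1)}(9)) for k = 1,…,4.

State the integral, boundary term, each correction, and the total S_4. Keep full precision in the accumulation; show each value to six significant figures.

Integral: ∫_9^45 x·e^(−x/52) dx = 544.916.
Endpoint term: (f(9) + f(45))/2 = (7.56966 + 18.9400)/2 = 13.2548.
Integral + boundary = 558.171.
Order-1 term: 1/12 · (0.0566582 − 0.695503) = -0.0532370.
After k=1: 558.118.
Order-2 term: −1/720 · (0.000332262 − 0.000879308) = 7.59785e-07.
After k=2: 558.118.
Order-3 term: 1/30240 · (2.38007e-07 − 5.55253e-07) = -1.04909e-11.
After k=3: 558.118.
Order-4 term: −1/1209600 · (1.30598e-10 − 2.90428e-10) = 1.32135e-16.

S_4 ≈ 558.118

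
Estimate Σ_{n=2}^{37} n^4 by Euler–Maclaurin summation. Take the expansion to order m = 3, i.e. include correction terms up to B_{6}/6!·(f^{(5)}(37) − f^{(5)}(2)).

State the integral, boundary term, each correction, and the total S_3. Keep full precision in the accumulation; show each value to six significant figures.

∫_2^37 x^4 dx evaluates to 1.38688e+07.
½[f(2) + f(37)] = ½[16.0000 + 1.87416e+06] = 937088.
Running total after boundary: 1.48059e+07.
Correction k=1: B_{2}/2! · (f^{(1)}(37) − f^{(1)}(2)) = 1/12 · (202612 − 32.0000) = 16881.7.
Running total after k=1: 1.48228e+07.
Correction k=2: B_{4}/4! · (f^{(3)}(37) − f^{(3)}(2)) = −1/720 · (888.000 − 48.0000) = -1.16667.
Running total after k=2: 1.48228e+07.
Correction k=3: B_{6}/6! · (f^{(5)}(37) − f^{(5)}(2)) = 1/30240 · (0.00000 − 0.00000) = 0.00000.

S_3 ≈ 1.48228e+07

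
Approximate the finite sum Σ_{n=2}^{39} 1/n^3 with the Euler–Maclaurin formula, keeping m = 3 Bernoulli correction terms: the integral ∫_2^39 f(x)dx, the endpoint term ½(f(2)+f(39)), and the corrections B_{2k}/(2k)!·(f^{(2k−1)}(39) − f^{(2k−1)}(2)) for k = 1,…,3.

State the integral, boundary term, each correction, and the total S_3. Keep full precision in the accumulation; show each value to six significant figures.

Integral: ∫_2^39 1/x^3 dx = 0.124671.
Endpoint term: (f(2) + f(39))/2 = (0.125000 + 1.68580e-05)/2 = 0.0625084.
Running total after boundary: 0.187180.
Order-1 term: 1/12 · (-1.29677e-06 − (-0.187500)) = 0.0156249.
Running total after k=1: 0.202805.
Order-2 term: −1/720 · (-1.70515e-08 − (-0.937500)) = -0.00130208.
Running total after k=2: 0.201503.
Order-3 term: 1/30240 · (-4.70851e-10 − (-9.84375)) = 0.000325521.

S_3 ≈ 0.201828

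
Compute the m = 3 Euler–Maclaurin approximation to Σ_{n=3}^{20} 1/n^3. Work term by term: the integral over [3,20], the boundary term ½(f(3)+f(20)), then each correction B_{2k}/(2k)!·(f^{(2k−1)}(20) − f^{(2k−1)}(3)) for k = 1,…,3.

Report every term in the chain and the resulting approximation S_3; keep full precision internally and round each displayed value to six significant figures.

S_3 ≈ 0.0758698

The integral term ∫_3^20 1/x^3 dx = 0.0543056.
Boundary: ½(f(3) + f(20)) = ½(0.0370370 + 0.000125000) = 0.0185810.
Integral + boundary = 0.0728866.
Order-1 term: 1/12 · (-1.87500e-05 − (-0.0370370)) = 0.00308486.
Partial sum through k=1: 0.0759714.
Order-2 term: −1/720 · (-9.37500e-07 − (-0.0823045)) = -0.000114311.
Partial sum through k=2: 0.0758571.
Order-3 term: 1/30240 · (-9.84375e-08 − (-0.384088)) = 1.27013e-05.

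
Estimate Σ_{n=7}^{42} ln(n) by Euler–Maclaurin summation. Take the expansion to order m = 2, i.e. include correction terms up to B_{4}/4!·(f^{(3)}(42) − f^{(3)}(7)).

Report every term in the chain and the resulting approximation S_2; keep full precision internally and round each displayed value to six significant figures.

Integral: ∫_7^42 ln(x) dx = 108.361.
½[f(7) + f(42)] = ½[1.94591 + 3.73767] = 2.84179.
Integral + boundary = 111.203.
Correction k=1: B_{2}/2! · (f^{(1)}(42) − f^{(1)}(7)) = 1/12 · (0.0238095 − 0.142857) = -0.00992063.
After k=1: 111.193.
Correction k=2: B_{4}/4! · (f^{(3)}(42) − f^{(3)}(7)) = −1/720 · (2.69949e-05 − 0.00583090) = 8.06098e-06.

S_2 ≈ 111.193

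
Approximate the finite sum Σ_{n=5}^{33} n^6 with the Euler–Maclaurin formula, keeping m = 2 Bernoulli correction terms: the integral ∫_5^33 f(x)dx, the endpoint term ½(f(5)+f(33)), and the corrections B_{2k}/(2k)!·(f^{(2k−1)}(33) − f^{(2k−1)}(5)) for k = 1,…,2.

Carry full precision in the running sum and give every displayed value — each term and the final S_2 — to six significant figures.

S_2 ≈ 6.75364e+09

∫_5^33 x^6 dx evaluates to 6.08834e+09.
Endpoint term: (f(5) + f(33))/2 = (15625.0 + 1.29147e+09)/2 = 6.45742e+08.
Running total after boundary: 6.73408e+09.
k=1: B_{2}/(2)! × [f^{(1)}(33) − f^{(1)}(5)] = 1/12 × (2.34812e+08 − 18750.0) = 1.95661e+07.
Running total after k=1: 6.75365e+09.
k=2: B_{4}/(4)! × [f^{(3)}(33) − f^{(3)}(5)] = −1/720 × (4.31244e+06 − 15000.0) = -5968.67.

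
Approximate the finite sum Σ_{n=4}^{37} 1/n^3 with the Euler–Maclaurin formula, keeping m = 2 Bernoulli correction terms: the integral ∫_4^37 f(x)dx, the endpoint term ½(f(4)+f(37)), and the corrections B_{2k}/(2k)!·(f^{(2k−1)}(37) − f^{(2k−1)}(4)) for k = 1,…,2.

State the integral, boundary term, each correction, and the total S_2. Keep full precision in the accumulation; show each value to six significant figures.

S_2 ≈ 0.0396632

∫_4^37 1/x^3 dx evaluates to 0.0308848.
Boundary: ½(f(4) + f(37)) = ½(0.0156250 + 1.97422e-05) = 0.00782237.
Running total after boundary: 0.0387071.
k=1: B_{2}/(2)! × [f^{(1)}(37) − f^{(1)}(4)] = 1/12 × (-1.60072e-06 − (-0.0117188)) = 0.000976429.
Running total after k=1: 0.0396836.
k=2: B_{4}/(4)! × [f^{(3)}(37) − f^{(3)}(4)] = −1/720 × (-2.33852e-08 − (-0.0146484)) = -2.03450e-05.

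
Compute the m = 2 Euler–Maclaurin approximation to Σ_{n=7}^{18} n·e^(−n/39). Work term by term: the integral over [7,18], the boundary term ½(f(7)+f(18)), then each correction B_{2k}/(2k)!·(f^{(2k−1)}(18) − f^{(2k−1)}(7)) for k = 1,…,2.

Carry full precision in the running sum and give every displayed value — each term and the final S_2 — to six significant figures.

∫_7^18 x·e^(−x/39) dx evaluates to 98.0572.
Boundary: ½(f(7) + f(18)) = ½(5.84989 + 11.3456) = 8.59776.
So far: 106.655.
k=1: B_{2}/(2)! × [f^{(1)}(18) − f^{(1)}(7)] = 1/12 × (0.339399 − 0.685701) = -0.0288585.
Partial sum through k=1: 106.626.
k=2: B_{4}/(4)! × [f^{(3)}(18) − f^{(3)}(7)] = −1/720 × (0.00105196 − 0.00154970) = 6.91315e-07.

S_2 ≈ 106.626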